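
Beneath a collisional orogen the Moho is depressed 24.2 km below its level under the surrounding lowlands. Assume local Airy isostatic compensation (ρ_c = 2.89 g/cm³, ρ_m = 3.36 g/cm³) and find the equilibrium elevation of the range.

In Airy isostatic equilibrium: ρ_c h = (ρ_m − ρ_c) r.
h = r (ρ_m − ρ_c) / ρ_c = 24.2 km × (3.36 − 2.89) / 2.89 = 3.94 km.

3.94 km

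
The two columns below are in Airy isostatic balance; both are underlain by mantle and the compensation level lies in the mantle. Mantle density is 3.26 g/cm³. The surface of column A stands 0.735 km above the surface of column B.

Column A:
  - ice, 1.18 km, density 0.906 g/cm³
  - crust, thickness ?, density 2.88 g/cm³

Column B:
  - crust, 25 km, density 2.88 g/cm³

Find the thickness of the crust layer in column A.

Take the compensation level at the base of the deeper column (depth z_c below the surface of column A) and equate Σ ρ_i t_i down to z_c; mantle fills any gap and the z_c terms cancel.
Column A: 1.18×0.906 + x×2.88 + (z_c − 1.18 − x)×3.26
Column B: 0.735×0 + 25×2.88 + (z_c − 0.735 − 25)×3.26
The z_c×3.26 term appears on both sides and cancels. Collect the known terms of each column as K = Σ(ρt)_known − 3.26 × (depth of known layers): K_A = 1.06908 − 3.26×1.18 = −2.77772; K_B = 72 − 3.26×(0.735 + 25) = −11.8961.
Balance: K_A − x×(3.26 − 2.88) = K_B, so x = (K_A − K_B)/(3.26 − 2.88) = 9.11838/0.38 = 24 km.

24 km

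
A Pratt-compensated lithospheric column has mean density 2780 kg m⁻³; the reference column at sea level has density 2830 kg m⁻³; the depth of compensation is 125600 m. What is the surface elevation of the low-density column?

2260 m

ρ_ref D = ρ (D + h) → h = D (ρ_ref − ρ)/ρ.
h = 125600 m × (2830 − 2780)/2780 = 2260 m.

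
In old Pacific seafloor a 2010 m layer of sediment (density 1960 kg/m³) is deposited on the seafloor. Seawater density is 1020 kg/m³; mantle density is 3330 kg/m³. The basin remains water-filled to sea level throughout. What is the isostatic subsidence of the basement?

818 m

Submarine loading: the sediment displaces seawater, and the subsidence is in turn flooded, so s (ρ_m − ρ_w) = t (ρ_sed − ρ_w).
s = 2010 m × (1960 − 1020) / (3330 − 1020) = 818 m.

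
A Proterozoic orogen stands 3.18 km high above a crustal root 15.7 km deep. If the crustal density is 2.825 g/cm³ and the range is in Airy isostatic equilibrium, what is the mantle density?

3.4 g/cm³

Airy balance: ρ_c h = (ρ_m − ρ_c) r → ρ_m = ρ_c (1 + h/r).
ρ_m = 2.825 × (1 + 3.18 km/15.7 km) = 3.4 g/cm³.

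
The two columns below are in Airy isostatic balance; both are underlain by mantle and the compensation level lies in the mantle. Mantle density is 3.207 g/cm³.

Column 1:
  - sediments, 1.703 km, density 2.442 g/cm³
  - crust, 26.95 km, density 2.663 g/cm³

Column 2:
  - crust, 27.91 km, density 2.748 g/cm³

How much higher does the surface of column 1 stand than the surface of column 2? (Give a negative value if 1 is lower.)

0.983 km

For any compensation level in the mantle, the mantle terms cancel and isostasy reduces to e = (Σt_1 − Σt_2) − (Σ(ρt)_1 − Σ(ρt)_2) / ρ_m.
Σt_1 = 28.653 km; Σt_2 = 27.91 km; Σ(ρt)_1 = 75.926576; Σ(ρt)_2 = 76.69668 (in km·g/cm³).
e = (28.653 − 27.91) − (75.926576 − 76.69668) / 3.207 = 0.983 km.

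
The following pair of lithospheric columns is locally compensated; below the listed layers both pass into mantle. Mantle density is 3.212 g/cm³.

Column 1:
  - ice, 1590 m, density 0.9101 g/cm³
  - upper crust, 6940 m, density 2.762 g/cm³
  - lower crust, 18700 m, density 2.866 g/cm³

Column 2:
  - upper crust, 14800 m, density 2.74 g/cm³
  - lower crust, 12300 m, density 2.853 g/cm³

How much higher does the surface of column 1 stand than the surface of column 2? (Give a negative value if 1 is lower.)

577 m

For any compensation level in the mantle, the mantle terms cancel and isostasy reduces to e = (Σt_1 − Σt_2) − (Σ(ρt)_1 − Σ(ρt)_2) / ρ_m.
Σt_1 = 27230 m; Σt_2 = 27100 m; Σ(ρt)_1 = 74209.539; Σ(ρt)_2 = 75643.9 (in m·g/cm³).
e = (27230 − 27100) − (74209.539 − 75643.9) / 3.212 = 577 m.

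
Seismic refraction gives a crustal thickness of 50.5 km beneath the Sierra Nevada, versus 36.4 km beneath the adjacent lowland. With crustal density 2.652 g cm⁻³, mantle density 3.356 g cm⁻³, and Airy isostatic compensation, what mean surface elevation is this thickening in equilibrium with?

Excess crust Δ = 50.5 km − 36.4 km = 14.1 km, split between elevation h and root r with h + r = Δ.
Airy balance ρ_c h = (ρ_m − ρ_c) r gives r = h ρ_c/(ρ_m − ρ_c), so h (1 + ρ_c/(ρ_m − ρ_c)) = Δ, i.e. h = Δ (ρ_m − ρ_c)/ρ_m.
h = 14.1 km × 0.704/3.356 = 2.96 km.

2.96 km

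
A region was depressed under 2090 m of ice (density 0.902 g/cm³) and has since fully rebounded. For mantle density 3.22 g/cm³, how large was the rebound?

585 m

Removing the load lets mantle flow back in; uplift u satisfies ρ_ice t = ρ_m u.
u = t ρ_ice/ρ_m = 2090 m × 0.902/3.22 = 585 m.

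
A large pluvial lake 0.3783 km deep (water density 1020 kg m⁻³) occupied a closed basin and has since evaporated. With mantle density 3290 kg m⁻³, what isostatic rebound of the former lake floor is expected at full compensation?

0.117 km

u = d ρ_w/ρ_m = 0.3783 km × 1020/3290 = 0.117 km.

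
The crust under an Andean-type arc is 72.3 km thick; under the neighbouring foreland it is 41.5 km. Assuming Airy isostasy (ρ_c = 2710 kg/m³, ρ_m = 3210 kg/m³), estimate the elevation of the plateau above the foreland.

Excess crust Δ = 72.3 km − 41.5 km = 30.8 km, split between elevation h and root r with h + r = Δ.
Airy balance ρ_c h = (ρ_m − ρ_c) r gives r = h ρ_c/(ρ_m − ρ_c), so h (1 + ρ_c/(ρ_m − ρ_c)) = Δ, i.e. h = Δ (ρ_m − ρ_c)/ρ_m.
h = 30.8 km × 500/3210 = 4.8 km.

4.8 km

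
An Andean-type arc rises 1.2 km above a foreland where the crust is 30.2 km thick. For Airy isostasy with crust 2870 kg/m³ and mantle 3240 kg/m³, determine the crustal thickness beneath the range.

40.7 km

Root depth r = h ρ_c / (ρ_m − ρ_c) = 1.2 km × 2870 / 370 = 9.308 km.
Total thickness = T + h + r = 30.2 km + 1.2 km + 9.308 km = 40.7 km.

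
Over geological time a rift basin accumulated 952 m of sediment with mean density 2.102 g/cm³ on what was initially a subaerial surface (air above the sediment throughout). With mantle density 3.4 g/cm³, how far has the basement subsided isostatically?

Subaerial load: s = t ρ_sed / ρ_m = 952 m × 2.102/3.4 = 589 m.

589 m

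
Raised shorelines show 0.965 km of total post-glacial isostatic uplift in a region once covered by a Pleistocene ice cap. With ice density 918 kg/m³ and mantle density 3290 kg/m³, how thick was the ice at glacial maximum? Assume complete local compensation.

3.46 km

u = t ρ_ice/ρ_m → t = u ρ_m/ρ_ice = 0.965 km × 3290/918 = 3.46 km.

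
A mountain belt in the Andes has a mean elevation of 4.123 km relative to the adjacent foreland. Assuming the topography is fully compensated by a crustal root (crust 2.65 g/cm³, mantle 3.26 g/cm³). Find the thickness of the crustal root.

17.9 km

Isostatic balance requires: the weight of the topography is balanced by the buoyancy of the root, ρ_c h = (ρ_m − ρ_c) r.
r = h · ρ_c / (ρ_m − ρ_c) = 4.123 km × 2.65 / (3.26 − 2.65) = 17.9 km.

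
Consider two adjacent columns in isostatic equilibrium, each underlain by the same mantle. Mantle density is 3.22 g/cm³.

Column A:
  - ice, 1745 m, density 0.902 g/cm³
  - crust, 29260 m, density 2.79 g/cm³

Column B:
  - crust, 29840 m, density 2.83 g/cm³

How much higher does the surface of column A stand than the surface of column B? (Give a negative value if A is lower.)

1550 m

For any compensation level in the mantle, the mantle terms cancel and isostasy reduces to e = (Σt_A − Σt_B) − (Σ(ρt)_A − Σ(ρt)_B) / ρ_m.
Σt_A = 31005 m; Σt_B = 29840 m; Σ(ρt)_A = 83209.39; Σ(ρt)_B = 84447.2 (in m·g/cm³).
e = (31005 − 29840) − (83209.39 − 84447.2) / 3.22 = 1550 m.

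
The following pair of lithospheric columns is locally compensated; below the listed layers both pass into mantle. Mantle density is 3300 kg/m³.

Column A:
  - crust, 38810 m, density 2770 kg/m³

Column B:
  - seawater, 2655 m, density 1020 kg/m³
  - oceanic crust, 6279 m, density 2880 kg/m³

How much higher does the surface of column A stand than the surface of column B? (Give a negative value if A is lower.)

For any compensation level in the mantle, the mantle terms cancel and isostasy reduces to e = (Σt_A − Σt_B) − (Σ(ρt)_A − Σ(ρt)_B) / ρ_m.
Σt_A = 38810 m; Σt_B = 8934 m; Σ(ρt)_A = 107503700; Σ(ρt)_B = 20791620 (in m·kg/m³).
e = (38810 − 8934) − (107503700 − 20791620) / 3300 = 3600 m.

3600 m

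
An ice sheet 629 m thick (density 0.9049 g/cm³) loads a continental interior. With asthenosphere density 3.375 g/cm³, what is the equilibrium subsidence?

169 m

For local isostatic compensation: the ice load ρ_ice t is balanced by mantle displaced below, ρ_m s.
s = t ρ_ice / ρ_m = 629 m × 0.9049/3.375 = 169 m.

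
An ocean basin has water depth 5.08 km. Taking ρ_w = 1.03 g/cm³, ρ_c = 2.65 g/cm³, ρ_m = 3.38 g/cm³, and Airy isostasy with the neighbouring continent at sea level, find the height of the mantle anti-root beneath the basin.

11.3 km

Equating mass per unit area of the two columns: replacing crust with seawater at the top is compensated by replacing crust with mantle at the base: d (ρ_c − ρ_w) = a (ρ_m − ρ_c).
a = d (ρ_c − ρ_w)/(ρ_m − ρ_c) = 5.08 km × 1.62/0.73 = 11.3 km.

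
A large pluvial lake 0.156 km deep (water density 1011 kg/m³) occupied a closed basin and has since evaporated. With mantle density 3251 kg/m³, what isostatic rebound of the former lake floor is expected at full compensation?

u = d ρ_w/ρ_m = 0.156 km × 1011/3251 = 0.0485 km.

0.0485 km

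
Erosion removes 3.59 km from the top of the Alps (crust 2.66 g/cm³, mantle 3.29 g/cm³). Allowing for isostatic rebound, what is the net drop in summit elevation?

0.687 km

Rebound u = e ρ_c/ρ_m = 3.59 km × 2.66/3.29 = 2.903 km.
Net surface drop = e − u = 3.59 km − 2.903 km = e (ρ_m − ρ_c)/ρ_m = 0.687 km.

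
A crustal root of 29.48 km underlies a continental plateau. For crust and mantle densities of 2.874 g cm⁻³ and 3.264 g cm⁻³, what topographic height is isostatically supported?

In Airy isostatic equilibrium: ρ_c h = (ρ_m − ρ_c) r.
h = r (ρ_m − ρ_c) / ρ_c = 29.48 km × (3.264 − 2.874) / 2.874 = 4 km.

4 km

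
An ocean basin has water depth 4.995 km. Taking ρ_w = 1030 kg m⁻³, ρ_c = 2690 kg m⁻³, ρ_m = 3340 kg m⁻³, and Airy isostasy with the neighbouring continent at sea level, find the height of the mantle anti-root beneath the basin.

Balancing pressure at the compensation depth: replacing crust with seawater at the top is compensated by replacing crust with mantle at the base: d (ρ_c − ρ_w) = a (ρ_m − ρ_c).
a = d (ρ_c − ρ_w)/(ρ_m − ρ_c) = 4.995 km × 1660/650 = 12.8 km.

12.8 km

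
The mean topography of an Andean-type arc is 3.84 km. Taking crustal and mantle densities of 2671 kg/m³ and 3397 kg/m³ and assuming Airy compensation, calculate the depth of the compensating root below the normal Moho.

14.1 km

By Archimedes' principle applied to the lithosphere: the weight of the topography is balanced by the buoyancy of the root, ρ_c h = (ρ_m − ρ_c) r.
r = h · ρ_c / (ρ_m − ρ_c) = 3.84 km × 2671 / (3397 − 2671) = 14.1 km.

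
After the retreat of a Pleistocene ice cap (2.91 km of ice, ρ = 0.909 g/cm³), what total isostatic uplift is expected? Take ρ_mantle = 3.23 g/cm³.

0.819 km

Removing the load lets mantle flow back in; uplift u satisfies ρ_ice t = ρ_m u.
u = t ρ_ice/ρ_m = 2.91 km × 0.909/3.23 = 0.819 km.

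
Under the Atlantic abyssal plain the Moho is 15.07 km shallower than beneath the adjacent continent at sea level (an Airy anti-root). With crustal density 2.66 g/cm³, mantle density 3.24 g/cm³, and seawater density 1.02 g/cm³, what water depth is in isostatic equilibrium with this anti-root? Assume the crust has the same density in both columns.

Replacing a thickness d of crust by seawater at the top must be balanced by replacing crust with mantle at the base: d (ρ_c − ρ_w) = a (ρ_m − ρ_c).
d = a (ρ_m − ρ_c)/(ρ_c − ρ_w) = 15.07 km × 0.58/1.64 = 5.33 km.

5.33 km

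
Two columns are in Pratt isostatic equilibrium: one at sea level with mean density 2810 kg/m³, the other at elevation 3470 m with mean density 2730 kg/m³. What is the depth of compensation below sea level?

ρ_ref D = ρ (D + h) → D (ρ_ref − ρ) = ρ h.
D = ρ h/(ρ_ref − ρ) = 2730 × 3470 m/(2810 − 2730) = 118000 m.

118000 m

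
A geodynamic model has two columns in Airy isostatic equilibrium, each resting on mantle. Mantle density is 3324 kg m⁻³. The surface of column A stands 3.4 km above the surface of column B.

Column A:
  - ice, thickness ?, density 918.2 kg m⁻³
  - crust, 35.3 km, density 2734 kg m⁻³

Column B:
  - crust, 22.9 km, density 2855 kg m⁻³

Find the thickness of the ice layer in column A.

Take the compensation level at the base of the deeper column (depth z_c below the surface of column A) and equate Σ ρ_i t_i down to z_c; mantle fills any gap and the z_c terms cancel.
Column A: x×918.2 + 35.3×2734 + (z_c − 35.3 − x)×3324
Column B: 3.4×0 + 22.9×2855 + (z_c − 3.4 − 22.9)×3324
The z_c×3324 term appears on both sides and cancels. Collect the known terms of each column as K = Σ(ρt)_known − 3324 × (depth of known layers): K_A = 96510.2 − 3324×35.3 = −20827; K_B = 65379.5 − 3324×(3.4 + 22.9) = −22041.7.
Balance: K_A − x×(3324 − 918.2) = K_B, so x = (K_A − K_B)/(3324 − 918.2) = 1214.7/2405.8 = 0.505 km.

0.505 km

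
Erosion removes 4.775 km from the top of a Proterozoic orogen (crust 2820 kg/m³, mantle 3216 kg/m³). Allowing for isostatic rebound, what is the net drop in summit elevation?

0.588 km

Rebound u = e ρ_c/ρ_m = 4.775 km × 2820/3216 = 4.187 km.
Net surface drop = e − u = 4.775 km − 4.187 km = e (ρ_m − ρ_c)/ρ_m = 0.588 km.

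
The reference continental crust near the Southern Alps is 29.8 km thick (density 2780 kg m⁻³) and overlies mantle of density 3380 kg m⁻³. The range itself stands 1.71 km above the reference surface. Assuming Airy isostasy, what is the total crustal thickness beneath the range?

Root depth r = h ρ_c / (ρ_m − ρ_c) = 1.71 km × 2780 / 600 = 7.923 km.
Total thickness = T + h + r = 29.8 km + 1.71 km + 7.923 km = 39.4 km.

39.4 km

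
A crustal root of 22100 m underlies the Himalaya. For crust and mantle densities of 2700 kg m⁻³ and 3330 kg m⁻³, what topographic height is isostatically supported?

Isostatic balance requires: ρ_c h = (ρ_m − ρ_c) r.
h = r (ρ_m − ρ_c) / ρ_c = 22100 m × (3330 − 2700) / 2700 = 5160 m.

5160 m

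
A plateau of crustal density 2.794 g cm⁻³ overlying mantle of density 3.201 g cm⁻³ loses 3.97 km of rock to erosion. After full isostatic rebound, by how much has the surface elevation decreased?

0.505 km

Rebound u = e ρ_c/ρ_m = 3.97 km × 2.794/3.201 = 3.465 km.
Net surface drop = e − u = 3.97 km − 3.465 km = e (ρ_m − ρ_c)/ρ_m = 0.505 km.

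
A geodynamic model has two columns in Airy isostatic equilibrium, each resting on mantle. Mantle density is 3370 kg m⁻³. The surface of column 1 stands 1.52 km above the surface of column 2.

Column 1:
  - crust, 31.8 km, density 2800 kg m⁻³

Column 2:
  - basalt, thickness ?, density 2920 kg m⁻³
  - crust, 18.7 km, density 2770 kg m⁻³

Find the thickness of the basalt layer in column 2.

3.96 km

Take the compensation level at the base of the deeper column (depth z_c below the surface of column 1) and equate Σ ρ_i t_i down to z_c; mantle fills any gap and the z_c terms cancel.
Column 1: 31.8×2800 + (z_c − 31.8)×3370
Column 2: 1.52×0 + x×2920 + 18.7×2770 + (z_c − 1.52 − 18.7 − x)×3370
The z_c×3370 term appears on both sides and cancels. Collect the known terms of each column as K = Σ(ρt)_known − 3370 × (depth of known layers): K_1 = 89040 − 3370×31.8 = −18126; K_2 = 51799 − 3370×(1.52 + 18.7) = −16342.4.
Balance: K_1 = K_2 − x×(3370 − 2920), so x = (K_2 − K_1)/(3370 − 2920) = 1783.6/450 = 3.96 km.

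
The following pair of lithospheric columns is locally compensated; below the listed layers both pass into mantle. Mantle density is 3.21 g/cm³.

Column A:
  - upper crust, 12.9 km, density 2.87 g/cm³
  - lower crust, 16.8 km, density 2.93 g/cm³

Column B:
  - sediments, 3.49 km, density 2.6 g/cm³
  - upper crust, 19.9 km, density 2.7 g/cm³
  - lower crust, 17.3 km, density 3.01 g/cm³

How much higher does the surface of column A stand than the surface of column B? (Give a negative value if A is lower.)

For any compensation level in the mantle, the mantle terms cancel and isostasy reduces to e = (Σt_A − Σt_B) − (Σ(ρt)_A − Σ(ρt)_B) / ρ_m.
Σt_A = 29.7 km; Σt_B = 40.69 km; Σ(ρt)_A = 86.247; Σ(ρt)_B = 114.877 (in km·g/cm³).
e = (29.7 − 40.69) − (86.247 − 114.877) / 3.21 = −2.07 km.

−2.07 km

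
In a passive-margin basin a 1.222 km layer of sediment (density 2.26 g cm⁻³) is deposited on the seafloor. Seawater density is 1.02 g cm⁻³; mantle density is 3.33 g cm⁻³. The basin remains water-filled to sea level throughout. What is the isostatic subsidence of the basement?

Submarine loading: the sediment displaces seawater, and the subsidence is in turn flooded, so s (ρ_m − ρ_w) = t (ρ_sed − ρ_w).
s = 1.222 km × (2.26 − 1.02) / (3.33 − 1.02) = 0.656 km.

0.656 km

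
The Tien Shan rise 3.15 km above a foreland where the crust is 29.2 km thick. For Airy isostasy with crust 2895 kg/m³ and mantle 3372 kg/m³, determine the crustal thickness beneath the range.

51.5 km

Root depth r = h ρ_c / (ρ_m − ρ_c) = 3.15 km × 2895 / 477 = 19.12 km.
Total thickness = T + h + r = 29.2 km + 3.15 km + 19.12 km = 51.5 km.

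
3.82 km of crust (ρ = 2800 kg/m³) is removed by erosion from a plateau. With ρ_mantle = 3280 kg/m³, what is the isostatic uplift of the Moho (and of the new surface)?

3.26 km

Unloading: uplift u = e ρ_c/ρ_m = 3.82 km × 2800/3280 = 3.26 km.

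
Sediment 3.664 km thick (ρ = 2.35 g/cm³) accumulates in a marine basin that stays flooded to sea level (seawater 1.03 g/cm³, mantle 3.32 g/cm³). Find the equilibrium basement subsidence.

2.11 km

Submarine loading: the sediment displaces seawater, and the subsidence is in turn flooded, so s (ρ_m − ρ_w) = t (ρ_sed − ρ_w).
s = 3.664 km × (2.35 − 1.03) / (3.32 − 1.03) = 2.11 km.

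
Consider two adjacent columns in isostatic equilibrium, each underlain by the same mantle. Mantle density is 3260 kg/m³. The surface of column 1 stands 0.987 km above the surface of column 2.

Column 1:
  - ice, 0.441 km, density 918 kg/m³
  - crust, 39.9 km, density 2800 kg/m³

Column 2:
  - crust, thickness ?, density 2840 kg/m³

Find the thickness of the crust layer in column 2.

Take the compensation level at the base of the deeper column (depth z_c below the surface of column 1) and equate Σ ρ_i t_i down to z_c; mantle fills any gap and the z_c terms cancel.
Column 1: 0.441×918 + 39.9×2800 + (z_c − 40.341)×3260
Column 2: 0.987×0 + x×2840 + (z_c − 0.987 − 0 − x)×3260
The z_c×3260 term appears on both sides and cancels. Collect the known terms of each column as K = Σ(ρt)_known − 3260 × (depth of known layers): K_1 = 112124.838 − 3260×40.341 = −19386.822; K_2 = 0 − 3260×(0.987 + 0) = −3217.62.
Balance: K_1 = K_2 − x×(3260 − 2840), so x = (K_2 − K_1)/(3260 − 2840) = 16169.2/420 = 38.5 km.

38.5 km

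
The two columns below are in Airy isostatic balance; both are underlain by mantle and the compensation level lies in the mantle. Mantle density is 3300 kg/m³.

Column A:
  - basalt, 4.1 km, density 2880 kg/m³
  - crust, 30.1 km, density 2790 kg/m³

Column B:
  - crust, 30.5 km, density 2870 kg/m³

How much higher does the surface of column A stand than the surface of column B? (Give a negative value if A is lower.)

For any compensation level in the mantle, the mantle terms cancel and isostasy reduces to e = (Σt_A − Σt_B) − (Σ(ρt)_A − Σ(ρt)_B) / ρ_m.
Σt_A = 34.2 km; Σt_B = 30.5 km; Σ(ρt)_A = 95787; Σ(ρt)_B = 87535 (in km·kg/m³).
e = (34.2 − 30.5) − (95787 − 87535) / 3300 = 1.2 km.

1.2 km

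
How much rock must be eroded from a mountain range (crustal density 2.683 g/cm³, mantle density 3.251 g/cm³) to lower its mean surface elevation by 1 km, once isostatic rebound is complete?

Net drop Δ = e − u = e − e ρ_c/ρ_m = e (ρ_m − ρ_c)/ρ_m.
e = Δ ρ_m/(ρ_m − ρ_c) = 1 km × 3.251/0.568 = 5.72 km.

5.72 km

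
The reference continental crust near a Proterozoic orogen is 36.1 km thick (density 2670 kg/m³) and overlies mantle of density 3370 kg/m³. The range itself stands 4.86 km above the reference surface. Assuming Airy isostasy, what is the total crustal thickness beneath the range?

Root depth r = h ρ_c / (ρ_m − ρ_c) = 4.86 km × 2670 / 700 = 18.54 km.
Total thickness = T + h + r = 36.1 km + 4.86 km + 18.54 km = 59.5 km.

59.5 km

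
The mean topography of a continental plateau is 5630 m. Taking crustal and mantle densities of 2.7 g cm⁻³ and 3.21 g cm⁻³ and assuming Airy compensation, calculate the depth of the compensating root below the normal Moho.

29800 m

For local isostatic compensation: the weight of the topography is balanced by the buoyancy of the root, ρ_c h = (ρ_m − ρ_c) r.
r = h · ρ_c / (ρ_m − ρ_c) = 5630 m × 2.7 / (3.21 − 2.7) = 29800 m.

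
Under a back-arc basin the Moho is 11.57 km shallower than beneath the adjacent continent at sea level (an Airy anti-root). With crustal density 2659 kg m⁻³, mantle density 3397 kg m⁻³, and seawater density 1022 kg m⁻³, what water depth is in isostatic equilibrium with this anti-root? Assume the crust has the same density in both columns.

5.22 km

Replacing a thickness d of crust by seawater at the top must be balanced by replacing crust with mantle at the base: d (ρ_c − ρ_w) = a (ρ_m − ρ_c).
d = a (ρ_m − ρ_c)/(ρ_c − ρ_w) = 11.57 km × 738/1637 = 5.22 km.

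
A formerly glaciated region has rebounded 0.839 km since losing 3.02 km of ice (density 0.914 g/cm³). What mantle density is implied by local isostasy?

3.29 g/cm³

ρ_m = ρ_ice t / u = 0.914 × 3.02 km/0.839 km = 3.29 g/cm³.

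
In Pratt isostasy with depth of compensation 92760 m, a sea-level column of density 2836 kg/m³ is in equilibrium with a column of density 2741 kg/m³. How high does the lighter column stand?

3210 m

ρ_ref D = ρ (D + h) → h = D (ρ_ref − ρ)/ρ.
h = 92760 m × (2836 − 2741)/2741 = 3210 m.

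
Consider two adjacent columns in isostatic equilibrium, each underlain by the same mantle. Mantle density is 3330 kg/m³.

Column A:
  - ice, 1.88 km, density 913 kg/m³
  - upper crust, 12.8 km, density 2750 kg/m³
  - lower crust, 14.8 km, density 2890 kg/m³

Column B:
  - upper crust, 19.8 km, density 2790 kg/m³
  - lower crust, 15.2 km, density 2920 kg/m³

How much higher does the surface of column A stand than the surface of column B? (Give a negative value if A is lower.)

0.467 km

For any compensation level in the mantle, the mantle terms cancel and isostasy reduces to e = (Σt_A − Σt_B) − (Σ(ρt)_A − Σ(ρt)_B) / ρ_m.
Σt_A = 29.48 km; Σt_B = 35 km; Σ(ρt)_A = 79688.44; Σ(ρt)_B = 99626 (in km·kg/m³).
e = (29.48 − 35) − (79688.44 − 99626) / 3330 = 0.467 km.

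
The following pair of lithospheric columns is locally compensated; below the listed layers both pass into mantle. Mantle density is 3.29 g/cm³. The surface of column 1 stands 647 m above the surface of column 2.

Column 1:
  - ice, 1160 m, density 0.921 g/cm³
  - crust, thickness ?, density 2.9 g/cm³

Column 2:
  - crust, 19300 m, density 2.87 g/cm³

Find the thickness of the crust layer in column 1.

19200 m

Take the compensation level at the base of the deeper column (depth z_c below the surface of column 1) and equate Σ ρ_i t_i down to z_c; mantle fills any gap and the z_c terms cancel.
Column 1: 1160×0.921 + x×2.9 + (z_c − 1160 − x)×3.29
Column 2: 647×0 + 19300×2.87 + (z_c − 647 − 19300)×3.29
The z_c×3.29 term appears on both sides and cancels. Collect the known terms of each column as K = Σ(ρt)_known − 3.29 × (depth of known layers): K_1 = 1068.36 − 3.29×1160 = −2748.04; K_2 = 55391 − 3.29×(647 + 19300) = −10234.63.
Balance: K_1 − x×(3.29 − 2.9) = K_2, so x = (K_1 − K_2)/(3.29 − 2.9) = 7486.59/0.39 = 19200 m.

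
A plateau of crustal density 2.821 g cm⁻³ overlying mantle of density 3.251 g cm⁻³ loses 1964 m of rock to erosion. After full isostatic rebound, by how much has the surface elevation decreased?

260 m

Rebound u = e ρ_c/ρ_m = 1964 m × 2.821/3.251 = 1704 m.
Net surface drop = e − u = 1964 m − 1704 m = e (ρ_m − ρ_c)/ρ_m = 260 m.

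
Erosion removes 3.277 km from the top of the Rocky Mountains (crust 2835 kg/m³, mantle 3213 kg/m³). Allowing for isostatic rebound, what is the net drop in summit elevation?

0.386 km

Rebound u = e ρ_c/ρ_m = 3.277 km × 2835/3213 = 2.891 km.
Net surface drop = e − u = 3.277 km − 2.891 km = e (ρ_m − ρ_c)/ρ_m = 0.386 km.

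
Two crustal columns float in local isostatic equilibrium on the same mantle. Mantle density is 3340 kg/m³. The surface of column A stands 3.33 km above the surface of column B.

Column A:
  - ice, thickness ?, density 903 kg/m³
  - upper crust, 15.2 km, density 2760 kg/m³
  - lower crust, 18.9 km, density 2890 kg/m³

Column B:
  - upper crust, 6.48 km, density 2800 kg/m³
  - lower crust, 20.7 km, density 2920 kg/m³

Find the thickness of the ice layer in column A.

Take the compensation level at the base of the deeper column (depth z_c below the surface of column A) and equate Σ ρ_i t_i down to z_c; mantle fills any gap and the z_c terms cancel.
Column A: x×903 + 15.2×2760 + 18.9×2890 + (z_c − 34.1 − x)×3340
Column B: 3.33×0 + 6.48×2800 + 20.7×2920 + (z_c − 3.33 − 27.18)×3340
The z_c×3340 term appears on both sides and cancels. Collect the known terms of each column as K = Σ(ρt)_known − 3340 × (depth of known layers): K_A = 96573 − 3340×34.1 = −17321; K_B = 78588 − 3340×(3.33 + 27.18) = −23315.4.
Balance: K_A − x×(3340 − 903) = K_B, so x = (K_A − K_B)/(3340 − 903) = 5994.4/2437 = 2.46 km.

2.46 km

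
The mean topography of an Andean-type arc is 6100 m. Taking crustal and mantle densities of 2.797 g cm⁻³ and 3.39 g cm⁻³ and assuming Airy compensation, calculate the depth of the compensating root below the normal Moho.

28800 m

By Archimedes' principle applied to the lithosphere: the weight of the topography is balanced by the buoyancy of the root, ρ_c h = (ρ_m − ρ_c) r.
r = h · ρ_c / (ρ_m − ρ_c) = 6100 m × 2.797 / (3.39 − 2.797) = 28800 m.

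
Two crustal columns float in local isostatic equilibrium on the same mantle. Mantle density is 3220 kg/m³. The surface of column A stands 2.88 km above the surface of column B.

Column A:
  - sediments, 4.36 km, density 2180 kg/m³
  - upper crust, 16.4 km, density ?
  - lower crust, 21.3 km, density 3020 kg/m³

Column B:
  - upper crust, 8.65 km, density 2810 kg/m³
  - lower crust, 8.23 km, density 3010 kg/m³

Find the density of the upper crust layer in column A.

Take the compensation level at the base of the deeper column (depth z_c below the surface of column A) and equate Σ ρ_i t_i down to z_c; mantle fills any gap and the z_c terms cancel.
Column A: 4.36×2180 + 16.4×ρ + 21.3×3020 + (z_c − 42.06)×3220
Column B: 2.88×0 + 8.65×2810 + 8.23×3010 + (z_c − 2.88 − 16.88)×3220
The z_c×3220 term appears on both sides and cancels. Collect the known terms of each column as K = Σ(ρt)_known − 3220 × (depth of known layers): K_A = 73830.8 − 3220×42.06 = −61602.4; K_B = 49078.8 − 3220×(2.88 + 16.88) = −14548.4.
Balance: K_A + 16.4×ρ = K_B, so ρ = (K_B − K_A)/16.4 = 47054/16.4 = 2870 kg/m³.

2870 kg/m³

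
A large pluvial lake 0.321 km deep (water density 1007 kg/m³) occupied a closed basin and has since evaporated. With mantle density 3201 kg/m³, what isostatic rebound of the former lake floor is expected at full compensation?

u = d ρ_w/ρ_m = 0.321 km × 1007/3201 = 0.101 km.

0.101 km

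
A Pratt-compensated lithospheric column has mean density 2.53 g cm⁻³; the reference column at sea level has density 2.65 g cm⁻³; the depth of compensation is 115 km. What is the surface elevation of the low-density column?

ρ_ref D = ρ (D + h) → h = D (ρ_ref − ρ)/ρ.
h = 115 km × (2.65 − 2.53)/2.53 = 5.45 km.

5.45 km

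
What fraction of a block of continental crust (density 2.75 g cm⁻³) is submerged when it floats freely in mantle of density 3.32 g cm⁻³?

Submerged fraction = ρ_obj/ρ_fluid = 2.75/3.32 = 0.828.

0.828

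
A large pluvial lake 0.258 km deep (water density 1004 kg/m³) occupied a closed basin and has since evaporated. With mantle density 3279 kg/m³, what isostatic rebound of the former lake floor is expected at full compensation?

u = d ρ_w/ρ_m = 0.258 km × 1004/3279 = 0.079 km.

0.079 km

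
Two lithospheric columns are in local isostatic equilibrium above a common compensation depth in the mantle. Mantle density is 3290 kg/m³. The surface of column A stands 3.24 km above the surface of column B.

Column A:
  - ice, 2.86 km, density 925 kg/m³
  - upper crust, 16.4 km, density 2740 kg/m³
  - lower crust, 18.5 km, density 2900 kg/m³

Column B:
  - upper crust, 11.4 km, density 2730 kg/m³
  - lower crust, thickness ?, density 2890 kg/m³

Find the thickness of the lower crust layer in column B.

Take the compensation level at the base of the deeper column (depth z_c below the surface of column A) and equate Σ ρ_i t_i down to z_c; mantle fills any gap and the z_c terms cancel.
Column A: 2.86×925 + 16.4×2740 + 18.5×2900 + (z_c − 37.76)×3290
Column B: 3.24×0 + 11.4×2730 + x×2890 + (z_c − 3.24 − 11.4 − x)×3290
The z_c×3290 term appears on both sides and cancels. Collect the known terms of each column as K = Σ(ρt)_known − 3290 × (depth of known layers): K_A = 101231.5 − 3290×37.76 = −22998.9; K_B = 31122 − 3290×(3.24 + 11.4) = −17043.6.
Balance: K_A = K_B − x×(3290 − 2890), so x = (K_B − K_A)/(3290 − 2890) = 5955.3/400 = 14.9 km.

14.9 km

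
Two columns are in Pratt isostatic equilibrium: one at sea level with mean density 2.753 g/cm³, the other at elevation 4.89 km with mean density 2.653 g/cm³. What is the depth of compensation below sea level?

130 km

ρ_ref D = ρ (D + h) → D (ρ_ref − ρ) = ρ h.
D = ρ h/(ρ_ref − ρ) = 2.653 × 4.89 km/(2.753 − 2.653) = 130 km.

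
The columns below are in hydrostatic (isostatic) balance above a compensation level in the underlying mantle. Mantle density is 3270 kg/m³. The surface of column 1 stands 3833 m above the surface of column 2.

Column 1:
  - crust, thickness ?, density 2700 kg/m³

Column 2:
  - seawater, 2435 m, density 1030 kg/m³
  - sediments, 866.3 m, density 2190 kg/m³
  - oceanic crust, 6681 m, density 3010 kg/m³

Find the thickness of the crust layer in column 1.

36200 m

Take the compensation level at the base of the deeper column (depth z_c below the surface of column 1) and equate Σ ρ_i t_i down to z_c; mantle fills any gap and the z_c terms cancel.
Column 1: x×2700 + (z_c − 0 − x)×3270
Column 2: 3833×0 + 2435×1030 + 866.3×2190 + 6681×3010 + (z_c − 3833 − 9982.3)×3270
The z_c×3270 term appears on both sides and cancels. Collect the known terms of each column as K = Σ(ρt)_known − 3270 × (depth of known layers): K_1 = 0 − 3270×0 = 0; K_2 = 24515057 − 3270×(3833 + 9982.3) = −20660974.
Balance: K_1 − x×(3270 − 2700) = K_2, so x = (K_1 − K_2)/(3270 − 2700) = 20661000/570 = 36200 m.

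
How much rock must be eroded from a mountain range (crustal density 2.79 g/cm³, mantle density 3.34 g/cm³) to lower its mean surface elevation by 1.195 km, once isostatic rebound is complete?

7.26 km

Net drop Δ = e − u = e − e ρ_c/ρ_m = e (ρ_m − ρ_c)/ρ_m.
e = Δ ρ_m/(ρ_m − ρ_c) = 1.195 km × 3.34/0.55 = 7.26 km.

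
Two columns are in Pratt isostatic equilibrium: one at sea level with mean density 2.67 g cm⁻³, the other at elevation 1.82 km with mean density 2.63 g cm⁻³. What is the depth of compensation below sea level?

120 km

ρ_ref D = ρ (D + h) → D (ρ_ref − ρ) = ρ h.
D = ρ h/(ρ_ref − ρ) = 2.63 × 1.82 km/(2.67 − 2.63) = 120 km.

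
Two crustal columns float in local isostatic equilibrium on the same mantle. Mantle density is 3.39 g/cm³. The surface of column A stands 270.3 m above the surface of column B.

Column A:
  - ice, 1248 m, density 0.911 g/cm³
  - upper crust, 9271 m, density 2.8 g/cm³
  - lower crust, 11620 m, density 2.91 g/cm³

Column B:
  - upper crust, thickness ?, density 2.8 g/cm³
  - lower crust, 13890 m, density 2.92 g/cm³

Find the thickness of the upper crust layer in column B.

Take the compensation level at the base of the deeper column (depth z_c below the surface of column A) and equate Σ ρ_i t_i down to z_c; mantle fills any gap and the z_c terms cancel.
Column A: 1248×0.911 + 9271×2.8 + 11620×2.91 + (z_c − 22139)×3.39
Column B: 270.3×0 + x×2.8 + 13890×2.92 + (z_c − 270.3 − 13890 − x)×3.39
The z_c×3.39 term appears on both sides and cancels. Collect the known terms of each column as K = Σ(ρt)_known − 3.39 × (depth of known layers): K_A = 60909.928 − 3.39×22139 = −14141.282; K_B = 40558.8 − 3.39×(270.3 + 13890) = −7444.617.
Balance: K_A = K_B − x×(3.39 − 2.8), so x = (K_B − K_A)/(3.39 − 2.8) = 6696.66/0.59 = 11400 m.

11400 m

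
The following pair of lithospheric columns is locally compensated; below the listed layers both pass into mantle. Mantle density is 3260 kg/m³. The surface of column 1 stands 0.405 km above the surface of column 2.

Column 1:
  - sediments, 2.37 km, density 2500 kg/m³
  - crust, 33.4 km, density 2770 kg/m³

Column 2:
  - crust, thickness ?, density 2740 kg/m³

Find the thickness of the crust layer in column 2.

32.4 km

Take the compensation level at the base of the deeper column (depth z_c below the surface of column 1) and equate Σ ρ_i t_i down to z_c; mantle fills any gap and the z_c terms cancel.
Column 1: 2.37×2500 + 33.4×2770 + (z_c − 35.77)×3260
Column 2: 0.405×0 + x×2740 + (z_c − 0.405 − 0 − x)×3260
The z_c×3260 term appears on both sides and cancels. Collect the known terms of each column as K = Σ(ρt)_known − 3260 × (depth of known layers): K_1 = 98443 − 3260×35.77 = −18167.2; K_2 = 0 − 3260×(0.405 + 0) = −1320.3.
Balance: K_1 = K_2 − x×(3260 − 2740), so x = (K_2 − K_1)/(3260 − 2740) = 16846.9/520 = 32.4 km.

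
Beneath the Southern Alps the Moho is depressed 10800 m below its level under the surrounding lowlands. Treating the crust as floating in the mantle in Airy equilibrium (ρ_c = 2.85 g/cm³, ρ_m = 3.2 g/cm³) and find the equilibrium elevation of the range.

Isostatic balance requires: ρ_c h = (ρ_m − ρ_c) r.
h = r (ρ_m − ρ_c) / ρ_c = 10800 m × (3.2 − 2.85) / 2.85 = 1330 m.

1330 m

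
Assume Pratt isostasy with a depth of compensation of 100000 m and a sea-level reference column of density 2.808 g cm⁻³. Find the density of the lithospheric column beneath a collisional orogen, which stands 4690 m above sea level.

Pratt balance: ρ_ref D = ρ (D + h).
ρ = ρ_ref D/(D + h) = 2.808 × 100000 m/(100000 m + 4690 m) = 2.68 g cm⁻³.

2.68 g cm⁻³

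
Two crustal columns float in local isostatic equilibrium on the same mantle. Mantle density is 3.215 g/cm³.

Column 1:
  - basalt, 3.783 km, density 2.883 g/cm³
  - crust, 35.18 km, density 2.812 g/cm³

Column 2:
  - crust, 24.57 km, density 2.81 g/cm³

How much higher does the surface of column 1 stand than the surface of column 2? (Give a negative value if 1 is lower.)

1.71 km

For any compensation level in the mantle, the mantle terms cancel and isostasy reduces to e = (Σt_1 − Σt_2) − (Σ(ρt)_1 − Σ(ρt)_2) / ρ_m.
Σt_1 = 38.963 km; Σt_2 = 24.57 km; Σ(ρt)_1 = 109.832549; Σ(ρt)_2 = 69.0417 (in km·g/cm³).
e = (38.963 − 24.57) − (109.832549 − 69.0417) / 3.215 = 1.71 km.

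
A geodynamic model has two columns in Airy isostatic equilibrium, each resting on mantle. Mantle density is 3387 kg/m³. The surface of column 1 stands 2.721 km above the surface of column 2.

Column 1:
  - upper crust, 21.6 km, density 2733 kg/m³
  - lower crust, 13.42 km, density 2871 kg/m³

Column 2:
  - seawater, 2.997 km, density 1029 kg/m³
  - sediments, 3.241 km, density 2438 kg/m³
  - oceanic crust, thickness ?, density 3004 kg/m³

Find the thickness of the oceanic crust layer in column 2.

4.42 km

Take the compensation level at the base of the deeper column (depth z_c below the surface of column 1) and equate Σ ρ_i t_i down to z_c; mantle fills any gap and the z_c terms cancel.
Column 1: 21.6×2733 + 13.42×2871 + (z_c − 35.02)×3387
Column 2: 2.721×0 + 2.997×1029 + 3.241×2438 + x×3004 + (z_c − 2.721 − 6.238 − x)×3387
The z_c×3387 term appears on both sides and cancels. Collect the known terms of each column as K = Σ(ρt)_known − 3387 × (depth of known layers): K_1 = 97561.62 − 3387×35.02 = −21051.12; K_2 = 10985.471 − 3387×(2.721 + 6.238) = −19358.662.
Balance: K_1 = K_2 − x×(3387 − 3004), so x = (K_2 − K_1)/(3387 − 3004) = 1692.46/383 = 4.42 km.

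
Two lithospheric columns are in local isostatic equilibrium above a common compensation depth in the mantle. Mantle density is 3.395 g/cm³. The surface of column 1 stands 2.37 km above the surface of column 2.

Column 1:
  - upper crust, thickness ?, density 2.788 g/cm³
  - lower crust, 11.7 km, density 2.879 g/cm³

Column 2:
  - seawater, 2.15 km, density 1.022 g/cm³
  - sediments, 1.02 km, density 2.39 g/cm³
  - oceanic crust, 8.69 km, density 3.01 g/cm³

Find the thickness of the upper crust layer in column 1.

18.9 km

Take the compensation level at the base of the deeper column (depth z_c below the surface of column 1) and equate Σ ρ_i t_i down to z_c; mantle fills any gap and the z_c terms cancel.
Column 1: x×2.788 + 11.7×2.879 + (z_c − 11.7 − x)×3.395
Column 2: 2.37×0 + 2.15×1.022 + 1.02×2.39 + 8.69×3.01 + (z_c − 2.37 − 11.86)×3.395
The z_c×3.395 term appears on both sides and cancels. Collect the known terms of each column as K = Σ(ρt)_known − 3.395 × (depth of known layers): K_1 = 33.6843 − 3.395×11.7 = −6.0372; K_2 = 30.792 − 3.395×(2.37 + 11.86) = −17.51885.
Balance: K_1 − x×(3.395 − 2.788) = K_2, so x = (K_1 − K_2)/(3.395 − 2.788) = 11.4817/0.607 = 18.9 km.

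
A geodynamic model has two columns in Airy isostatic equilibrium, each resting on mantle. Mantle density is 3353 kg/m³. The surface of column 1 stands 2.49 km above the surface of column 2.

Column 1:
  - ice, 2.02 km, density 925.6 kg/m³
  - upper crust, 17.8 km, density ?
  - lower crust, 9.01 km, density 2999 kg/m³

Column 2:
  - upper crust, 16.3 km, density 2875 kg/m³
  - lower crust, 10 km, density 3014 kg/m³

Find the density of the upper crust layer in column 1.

Take the compensation level at the base of the deeper column (depth z_c below the surface of column 1) and equate Σ ρ_i t_i down to z_c; mantle fills any gap and the z_c terms cancel.
Column 1: 2.02×925.6 + 17.8×ρ + 9.01×2999 + (z_c − 28.83)×3353
Column 2: 2.49×0 + 16.3×2875 + 10×3014 + (z_c − 2.49 − 26.3)×3353
The z_c×3353 term appears on both sides and cancels. Collect the known terms of each column as K = Σ(ρt)_known − 3353 × (depth of known layers): K_1 = 28890.702 − 3353×28.83 = −67776.288; K_2 = 77002.5 − 3353×(2.49 + 26.3) = −19530.37.
Balance: K_1 + 17.8×ρ = K_2, so ρ = (K_2 − K_1)/17.8 = 48245.9/17.8 = 2710 kg/m³.

2710 kg/m³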